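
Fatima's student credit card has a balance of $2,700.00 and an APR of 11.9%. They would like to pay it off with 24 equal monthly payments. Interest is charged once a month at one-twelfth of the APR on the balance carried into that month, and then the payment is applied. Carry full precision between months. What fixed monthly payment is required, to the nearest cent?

$126.97

Monthly rate r = 11.9%/12 = 0.991667% = 0.00991667.
Level-payment amortization: P = B₀·r / (1 − (1+r)^(−n)) = 2700.00·0.00991667 / (1 − 1.00992^(−24)).
Denominator 1 − (1+r)^(−24) = 0.210872726.
P = 26.775 / 0.210872726 ≈ 126.97.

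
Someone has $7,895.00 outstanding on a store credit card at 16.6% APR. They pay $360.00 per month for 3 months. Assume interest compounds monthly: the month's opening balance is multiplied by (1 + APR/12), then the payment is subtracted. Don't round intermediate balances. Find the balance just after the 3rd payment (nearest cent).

Monthly rate r = 16.6%/12 = 1.38333% = 0.0138333.
Each month: B ← B·(1+r) − $360.00.
Month 1: interest $109.21; balance after payment $7,644.21.
Month 2: interest $105.74; balance after payment $7,389.96.
Month 3: interest $102.23; balance after payment $7,132.19.

$7,132.19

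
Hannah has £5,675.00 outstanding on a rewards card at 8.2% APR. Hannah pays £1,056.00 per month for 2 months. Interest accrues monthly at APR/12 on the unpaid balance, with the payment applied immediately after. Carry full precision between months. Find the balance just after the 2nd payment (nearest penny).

£3,633.61

Monthly rate r = 8.2%/12 = 0.683333% = 0.00683333.
Each month: B ← B·(1+r) − £1,056.00.
Month 1: interest £38.78; balance after payment £4,657.78.
Month 2: interest £31.83; balance after payment £3,633.61.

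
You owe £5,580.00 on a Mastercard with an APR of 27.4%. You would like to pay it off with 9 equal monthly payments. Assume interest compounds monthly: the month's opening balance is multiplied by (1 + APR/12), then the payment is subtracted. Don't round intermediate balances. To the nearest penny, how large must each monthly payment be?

£692.91

Monthly rate r = 27.4%/12 = 2.28333% = 0.0228333.
Level-payment amortization: P = B₀·r / (1 − (1+r)^(−n)) = 5580.00·0.0228333 / (1 − 1.02283^(−9)).
Denominator 1 − (1+r)^(−9) = 0.18387601.
P = 127.41 / 0.18387601 ≈ 692.91.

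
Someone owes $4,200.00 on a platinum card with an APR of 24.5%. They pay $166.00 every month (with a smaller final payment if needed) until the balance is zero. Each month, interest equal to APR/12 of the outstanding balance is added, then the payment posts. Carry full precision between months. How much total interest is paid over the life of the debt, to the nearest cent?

Monthly rate r = 24.5%/12 = 2.04167% = 0.0204167.
Payoff takes n = ⌈−ln(1 − rB₀/P)/ln(1+r)⌉ = ⌈35.963⌉ = 36 payments; the last is $159.85.
Total paid = 35·$166.00 + $159.85 = $5,969.85.
Total interest = total paid − principal = $5,969.85 − $4,200.00 = $1,769.85.

$1,769.85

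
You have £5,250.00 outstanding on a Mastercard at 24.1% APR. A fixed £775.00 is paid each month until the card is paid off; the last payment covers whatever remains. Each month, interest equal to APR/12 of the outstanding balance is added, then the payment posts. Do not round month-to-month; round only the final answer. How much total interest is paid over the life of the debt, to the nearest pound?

Monthly rate r = 24.1%/12 = 2.00833% = 0.0200833.
Payoff takes n = ⌈−ln(1 − rB₀/P)/ln(1+r)⌉ = ⌈7.354⌉ = 8 payments; the last is £276.47.
Total paid = 7·£775.00 + £276.47 = £5,701.47.
Total interest = total paid − principal = £5,701.47 − £5,250.00 = £451.47.

£451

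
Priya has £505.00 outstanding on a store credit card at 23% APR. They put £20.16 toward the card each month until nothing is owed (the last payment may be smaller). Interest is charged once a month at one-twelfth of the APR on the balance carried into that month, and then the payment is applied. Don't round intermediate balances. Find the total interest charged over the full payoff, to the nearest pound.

Monthly rate r = 23%/12 = 1.91667% = 0.0191667.
Payoff takes n = ⌈−ln(1 − rB₀/P)/ln(1+r)⌉ = ⌈34.456⌉ = 35 payments; the last is £9.23.
Total paid = 34·£20.16 + £9.23 = £694.67.
Total interest = total paid − principal = £694.67 − £505.00 = £189.67.

£190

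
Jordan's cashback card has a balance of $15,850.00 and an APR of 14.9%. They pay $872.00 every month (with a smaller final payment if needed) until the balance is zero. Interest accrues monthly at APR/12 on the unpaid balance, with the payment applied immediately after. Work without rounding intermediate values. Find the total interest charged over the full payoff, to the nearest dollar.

Monthly rate r = 14.9%/12 = 1.24167% = 0.0124167.
Payoff takes n = ⌈−ln(1 − rB₀/P)/ln(1+r)⌉ = ⌈20.728⌉ = 21 payments; the last is $635.79.
Total paid = 20·$872.00 + $635.79 = $18,075.79.
Total interest = total paid − principal = $18,075.79 − $15,850.00 = $2,225.79.

$2,226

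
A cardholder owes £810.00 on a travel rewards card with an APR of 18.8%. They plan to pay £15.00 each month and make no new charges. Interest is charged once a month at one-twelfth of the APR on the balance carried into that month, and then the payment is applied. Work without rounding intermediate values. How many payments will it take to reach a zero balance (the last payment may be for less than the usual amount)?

Monthly rate r = 18.8%/12 = 1.56667% = 0.0156667.
Recurrence: B ← B·(1+r) − £15.00.
Month 1: interest £12.69; balance after payment £807.69.
Month 2: interest £12.65; balance after payment £805.34.
Closed form: n = −ln(1 − rB₀/P)/ln(1+r) = −ln(0.154)/ln(1.01567) ≈ 120.346, so the balance reaches zero during payment 121.

121 months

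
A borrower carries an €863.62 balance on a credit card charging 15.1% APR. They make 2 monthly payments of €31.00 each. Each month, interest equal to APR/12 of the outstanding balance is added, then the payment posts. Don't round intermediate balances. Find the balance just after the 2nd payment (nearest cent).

Monthly rate r = 15.1%/12 = 1.25833% = 0.0125833.
Each month: B ← B·(1+r) − €31.00.
Month 1: interest €10.87; balance after payment €843.49.
Month 2: interest €10.61; balance after payment €823.10.

€823.10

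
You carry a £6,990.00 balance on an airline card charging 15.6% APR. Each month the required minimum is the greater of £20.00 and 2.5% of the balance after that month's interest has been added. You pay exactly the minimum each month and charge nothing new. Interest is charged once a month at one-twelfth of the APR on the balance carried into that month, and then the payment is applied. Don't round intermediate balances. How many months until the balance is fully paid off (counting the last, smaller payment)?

232 months

Monthly rate r = 15.6%/12 = 1.3% = 0.013.
While 2.5% of the post-interest balance exceeds £20.00, each month B ← (B·(1+r))·(1 − 0.025), i.e. B shrinks by the factor (1+r)·0.975 = 0.98767.
This holds for months 1–176. Entering month 177 the balance is £788.05; 2.5% of the post-interest balance is now below £20.00, so the flat £20.00 minimum applies from here.
From month 177 a fixed £20.00 at rate r clears £788.05 in 56 more payments. Total: 176 + 56 = 232 months.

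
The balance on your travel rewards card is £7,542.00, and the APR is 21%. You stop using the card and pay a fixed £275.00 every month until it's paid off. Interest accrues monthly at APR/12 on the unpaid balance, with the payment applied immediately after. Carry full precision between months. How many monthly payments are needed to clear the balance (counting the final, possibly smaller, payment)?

Monthly rate r = 21%/12 = 1.75% = 0.0175.
Recurrence: B ← B·(1+r) − £275.00.
Month 1: interest £131.99; balance after payment £7,398.98.
Month 2: interest £129.48; balance after payment £7,253.47.
Closed form: n = −ln(1 − rB₀/P)/ln(1+r) = −ln(0.52005)/ln(1.0175) ≈ 37.687, so the balance reaches zero during payment 38.

38 months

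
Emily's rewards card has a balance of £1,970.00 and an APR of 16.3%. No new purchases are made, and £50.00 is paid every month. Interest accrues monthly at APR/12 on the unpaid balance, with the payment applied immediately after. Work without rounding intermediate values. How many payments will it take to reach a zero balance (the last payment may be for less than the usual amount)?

57 months

Monthly rate r = 16.3%/12 = 1.35833% = 0.0135833.
Recurrence: B ← B·(1+r) − £50.00.
Month 1: interest £26.76; balance after payment £1,946.76.
Month 2: interest £26.44; balance after payment £1,923.20.
Closed form: n = −ln(1 − rB₀/P)/ln(1+r) = −ln(0.46482)/ln(1.01358) ≈ 56.783, so the balance reaches zero during payment 57.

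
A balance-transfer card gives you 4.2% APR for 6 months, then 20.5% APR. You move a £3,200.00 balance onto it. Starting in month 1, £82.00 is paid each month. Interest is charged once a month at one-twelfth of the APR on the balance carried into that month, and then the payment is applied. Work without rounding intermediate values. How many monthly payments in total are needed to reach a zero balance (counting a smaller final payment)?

Promo months 1–6 at r₀ = 4.2%/12 = 0.0035; months 7+ at r₁ = 20.5%/12 = 0.0170833.
After month 6: iterate B ← B·(1+r₀) − £82.00 for 6 months → £2,771.47.
Then at r₁ with £82.00/mo: n₂ = −ln(1 − r₁·B/P)/ln(1+r₁) ≈ 50.85 → 51 more payments.

57 months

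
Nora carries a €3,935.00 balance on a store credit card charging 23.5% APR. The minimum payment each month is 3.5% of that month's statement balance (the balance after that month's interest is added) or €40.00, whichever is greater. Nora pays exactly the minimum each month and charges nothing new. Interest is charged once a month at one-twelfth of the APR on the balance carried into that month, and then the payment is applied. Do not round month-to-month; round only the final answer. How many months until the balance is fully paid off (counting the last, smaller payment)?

Monthly rate r = 23.5%/12 = 1.95833% = 0.0195833.
While 3.5% of the post-interest balance exceeds €40.00, each month B ← (B·(1+r))·(1 − 0.035), i.e. B shrinks by the factor (1+r)·0.965 = 0.9839.
This holds for months 1–78. Entering month 79 the balance is €1,109.30; 3.5% of the post-interest balance is now below €40.00, so the flat €40.00 minimum applies from here.
From month 79 a fixed €40.00 at rate r clears €1,109.30 in 41 more payments. Total: 78 + 41 = 119 months.

119 months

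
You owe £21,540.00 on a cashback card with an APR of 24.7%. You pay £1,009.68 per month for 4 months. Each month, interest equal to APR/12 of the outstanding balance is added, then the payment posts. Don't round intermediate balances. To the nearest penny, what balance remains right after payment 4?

Monthly rate r = 24.7%/12 = 2.05833% = 0.0205833.
Each month: B ← B·(1+r) − £1,009.68.
Month 1: interest £443.36; balance after payment £20,973.69.
Month 2: interest £431.71; balance after payment £20,395.71.
Month 3: interest £419.81; balance after payment £19,805.85.
Month 4: interest £407.67; balance after payment £19,203.84.

£19,203.84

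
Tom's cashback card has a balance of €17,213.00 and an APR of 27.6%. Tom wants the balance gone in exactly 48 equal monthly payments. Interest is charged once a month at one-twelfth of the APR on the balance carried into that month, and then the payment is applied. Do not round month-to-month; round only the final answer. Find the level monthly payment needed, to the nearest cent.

€595.98

Monthly rate r = 27.6%/12 = 2.3% = 0.023.
Level-payment amortization: P = B₀·r / (1 − (1+r)^(−n)) = 17213.00·0.023 / (1 − 1.023^(−48)).
Denominator 1 − (1+r)^(−48) = 0.6642859.
P = 395.899 / 0.6642859 ≈ 595.98.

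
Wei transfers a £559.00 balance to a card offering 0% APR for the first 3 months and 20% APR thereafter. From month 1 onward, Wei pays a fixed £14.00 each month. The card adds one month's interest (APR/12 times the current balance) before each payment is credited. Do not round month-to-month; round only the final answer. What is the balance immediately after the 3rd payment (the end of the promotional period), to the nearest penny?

Promo months 1–3 at r₀ = 0%/12 = 0; months 4+ at r₁ = 20%/12 = 0.0166667.
After month 3 (no interest yet): B = £559.00 − 3·£14.00 = £517.00.

£517.00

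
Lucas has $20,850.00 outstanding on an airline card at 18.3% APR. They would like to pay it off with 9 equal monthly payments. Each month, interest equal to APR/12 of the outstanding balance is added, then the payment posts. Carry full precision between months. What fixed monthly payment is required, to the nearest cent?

$2,496.88

Monthly rate r = 18.3%/12 = 1.525% = 0.01525.
Level-payment amortization: P = B₀·r / (1 − (1+r)^(−n)) = 20850.00·0.01525 / (1 − 1.01525^(−9)).
Denominator 1 − (1+r)^(−9) = 0.127344126.
P = 317.963 / 0.127344126 ≈ 2496.88.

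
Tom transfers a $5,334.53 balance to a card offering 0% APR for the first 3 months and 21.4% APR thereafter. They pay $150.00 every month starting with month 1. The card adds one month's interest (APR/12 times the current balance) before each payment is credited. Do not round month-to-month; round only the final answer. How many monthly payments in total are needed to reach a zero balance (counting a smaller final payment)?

53 months

Promo months 1–3 at r₀ = 0%/12 = 0; months 4+ at r₁ = 21.4%/12 = 0.0178333.
After month 3 (no interest yet): B = $5,334.53 − 3·$150.00 = $4,884.53.
Then at r₁ with $150.00/mo: n₂ = −ln(1 − r₁·B/P)/ln(1+r₁) ≈ 49.17 → 50 more payments.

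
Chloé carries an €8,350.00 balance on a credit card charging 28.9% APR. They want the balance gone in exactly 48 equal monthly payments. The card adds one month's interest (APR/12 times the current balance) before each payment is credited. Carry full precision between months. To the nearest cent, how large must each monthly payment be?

Monthly rate r = 28.9%/12 = 2.40833% = 0.0240833.
Level-payment amortization: P = B₀·r / (1 − (1+r)^(−n)) = 8350.00·0.0240833 / (1 − 1.02408^(−48)).
Denominator 1 − (1+r)^(−48) = 0.680915515.
P = 201.096 / 0.680915515 ≈ 295.33.

€295.33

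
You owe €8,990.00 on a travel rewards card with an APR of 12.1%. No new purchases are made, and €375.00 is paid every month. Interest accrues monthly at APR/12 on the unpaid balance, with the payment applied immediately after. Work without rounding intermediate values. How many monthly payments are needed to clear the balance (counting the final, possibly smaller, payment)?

28 payments

Monthly rate r = 12.1%/12 = 1.00833% = 0.0100833.
Recurrence: B ← B·(1+r) − €375.00.
Month 1: interest €90.65; balance after payment €8,705.65.
Month 2: interest €87.78; balance after payment €8,418.43.
Closed form: n = −ln(1 − rB₀/P)/ln(1+r) = −ln(0.75827)/ln(1.01008) ≈ 27.581, so the balance reaches zero during payment 28.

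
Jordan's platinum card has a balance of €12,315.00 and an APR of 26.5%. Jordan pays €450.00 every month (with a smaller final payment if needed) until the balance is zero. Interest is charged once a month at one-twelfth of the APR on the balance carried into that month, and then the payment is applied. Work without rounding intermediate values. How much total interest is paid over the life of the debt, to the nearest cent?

Monthly rate r = 26.5%/12 = 2.20833% = 0.0220833.
Payoff takes n = ⌈−ln(1 − rB₀/P)/ln(1+r)⌉ = ⌈42.449⌉ = 43 payments; the last is €203.34.
Total paid = 42·€450.00 + €203.34 = €19,103.34.
Total interest = total paid − principal = €19,103.34 − €12,315.00 = €6,788.34.

€6,788.34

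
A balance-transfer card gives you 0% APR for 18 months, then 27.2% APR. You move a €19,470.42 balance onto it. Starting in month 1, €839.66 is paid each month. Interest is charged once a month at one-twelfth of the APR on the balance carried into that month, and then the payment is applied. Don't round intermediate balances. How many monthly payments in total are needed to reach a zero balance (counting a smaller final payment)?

Promo months 1–18 at r₀ = 0%/12 = 0; months 19+ at r₁ = 27.2%/12 = 0.0226667.
After month 18 (no interest yet): B = €19,470.42 − 18·€839.66 = €4,356.54.
Then at r₁ with €839.66/mo: n₂ = −ln(1 − r₁·B/P)/ln(1+r₁) ≈ 5.58 → 6 more payments.

24 months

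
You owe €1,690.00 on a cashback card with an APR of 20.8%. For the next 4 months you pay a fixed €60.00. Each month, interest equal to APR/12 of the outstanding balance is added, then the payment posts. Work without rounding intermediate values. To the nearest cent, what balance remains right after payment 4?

Monthly rate r = 20.8%/12 = 1.73333% = 0.0173333.
Each month: B ← B·(1+r) − €60.00.
Month 1: interest €29.29; balance after payment €1,659.29.
Month 2: interest €28.76; balance after payment €1,628.05.
Month 3: interest €28.22; balance after payment €1,596.27.
Month 4: interest €27.67; balance after payment €1,563.94.

€1,563.94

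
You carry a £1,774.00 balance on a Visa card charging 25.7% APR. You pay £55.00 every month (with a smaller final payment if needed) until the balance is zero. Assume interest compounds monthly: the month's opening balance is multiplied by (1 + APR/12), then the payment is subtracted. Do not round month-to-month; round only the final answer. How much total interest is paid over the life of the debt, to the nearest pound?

£1,273

Monthly rate r = 25.7%/12 = 2.14167% = 0.0214167.
Payoff takes n = ⌈−ln(1 − rB₀/P)/ln(1+r)⌉ = ⌈55.389⌉ = 56 payments; the last is £21.52.
Total paid = 55·£55.00 + £21.52 = £3,046.52.
Total interest = total paid − principal = £3,046.52 − £1,774.00 = £1,272.52.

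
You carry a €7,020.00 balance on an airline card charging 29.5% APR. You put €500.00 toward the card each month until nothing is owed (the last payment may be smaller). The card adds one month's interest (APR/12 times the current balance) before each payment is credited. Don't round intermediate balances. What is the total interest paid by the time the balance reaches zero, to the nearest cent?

Monthly rate r = 29.5%/12 = 2.45833% = 0.0245833.
Payoff takes n = ⌈−ln(1 − rB₀/P)/ln(1+r)⌉ = ⌈17.432⌉ = 18 payments; the last is €217.39.
Total paid = 17·€500.00 + €217.39 = €8,717.39.
Total interest = total paid − principal = €8,717.39 − €7,020.00 = €1,697.39.

€1,697.39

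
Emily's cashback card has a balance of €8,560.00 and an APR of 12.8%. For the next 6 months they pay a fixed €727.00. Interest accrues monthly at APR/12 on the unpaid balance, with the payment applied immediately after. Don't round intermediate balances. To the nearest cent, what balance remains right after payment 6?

€4,642.67

Monthly rate r = 12.8%/12 = 1.06667% = 0.0106667.
Each month: B ← B·(1+r) − €727.00.
Month 1: interest €91.31; balance after payment €7,924.31.
Month 2: interest €84.53; balance after payment €7,281.83.
Month 3: interest €77.67; balance after payment €6,632.51.
Month 4: interest €70.75; balance after payment €5,976.25.
Month 5: interest €63.75; balance after payment €5,313.00.
Month 6: interest €56.67; balance after payment €4,642.67.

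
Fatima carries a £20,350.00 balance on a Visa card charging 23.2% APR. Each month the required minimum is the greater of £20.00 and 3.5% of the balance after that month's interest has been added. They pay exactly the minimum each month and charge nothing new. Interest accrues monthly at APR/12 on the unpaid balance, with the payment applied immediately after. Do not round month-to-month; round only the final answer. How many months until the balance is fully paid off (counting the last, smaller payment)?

Monthly rate r = 23.2%/12 = 1.93333% = 0.0193333.
While 3.5% of the post-interest balance exceeds £20.00, each month B ← (B·(1+r))·(1 − 0.035), i.e. B shrinks by the factor (1+r)·0.965 = 0.98366.
This holds for months 1–218. Entering month 219 the balance is £560.35; 3.5% of the post-interest balance is now below £20.00, so the flat £20.00 minimum applies from here.
From month 219 a fixed £20.00 at rate r clears £560.35 in 41 more payments. Total: 218 + 41 = 259 months.

259 months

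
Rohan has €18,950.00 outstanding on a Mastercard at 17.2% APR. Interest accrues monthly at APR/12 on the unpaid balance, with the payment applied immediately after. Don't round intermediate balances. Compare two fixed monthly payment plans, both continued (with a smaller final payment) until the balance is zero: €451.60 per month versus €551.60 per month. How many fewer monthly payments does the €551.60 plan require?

Monthly rate r = 17.2%/12 = 1.43333% = 0.0143333.
At €451.60/mo: n = ⌈−ln(1 − rB₀/P)/ln(1+r)⌉ = 65 payments (last €289.86); total interest = total paid − €18,950.00 = €10,242.26.
At €551.60/mo: 48 payments (last €357.81); total interest €7,333.01.
Payments saved = 65 − 48 = 17.

17 fewer payments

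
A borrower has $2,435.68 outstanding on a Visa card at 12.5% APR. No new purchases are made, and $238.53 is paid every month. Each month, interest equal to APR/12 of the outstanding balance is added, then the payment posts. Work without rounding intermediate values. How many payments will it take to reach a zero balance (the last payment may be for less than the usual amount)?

Monthly rate r = 12.5%/12 = 1.04167% = 0.0104167.
Recurrence: B ← B·(1+r) − $238.53.
Month 1: interest $25.37; balance after payment $2,222.52.
Month 2: interest $23.15; balance after payment $2,007.14.
Closed form: n = −ln(1 − rB₀/P)/ln(1+r) = −ln(0.89363)/ln(1.01042) ≈ 10.852, so the balance reaches zero during payment 11.

11 months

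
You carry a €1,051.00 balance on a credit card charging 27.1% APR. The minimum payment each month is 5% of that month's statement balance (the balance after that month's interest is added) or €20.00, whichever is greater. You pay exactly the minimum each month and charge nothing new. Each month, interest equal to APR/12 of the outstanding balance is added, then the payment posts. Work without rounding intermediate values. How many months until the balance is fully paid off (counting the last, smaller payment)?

Monthly rate r = 27.1%/12 = 2.25833% = 0.0225833.
While 5% of the post-interest balance exceeds €20.00, each month B ← (B·(1+r))·(1 − 0.05), i.e. B shrinks by the factor (1+r)·0.95 = 0.97145.
This holds for months 1–35. Entering month 36 the balance is €381.40; 5% of the post-interest balance is now below €20.00, so the flat €20.00 minimum applies from here.
From month 36 a fixed €20.00 at rate r clears €381.40 in 26 more payments. Total: 35 + 26 = 61 months.

61 months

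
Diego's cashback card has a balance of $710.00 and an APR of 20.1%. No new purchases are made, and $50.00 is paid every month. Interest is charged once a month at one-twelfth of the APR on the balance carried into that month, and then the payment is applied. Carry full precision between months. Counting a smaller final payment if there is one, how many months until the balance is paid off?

17 months

Monthly rate r = 20.1%/12 = 1.675% = 0.01675.
Recurrence: B ← B·(1+r) − $50.00.
Month 1: interest $11.89; balance after payment $671.89.
Month 2: interest $11.25; balance after payment $633.15.
Closed form: n = −ln(1 − rB₀/P)/ln(1+r) = −ln(0.76215)/ln(1.01675) ≈ 16.351, so the balance reaches zero during payment 17.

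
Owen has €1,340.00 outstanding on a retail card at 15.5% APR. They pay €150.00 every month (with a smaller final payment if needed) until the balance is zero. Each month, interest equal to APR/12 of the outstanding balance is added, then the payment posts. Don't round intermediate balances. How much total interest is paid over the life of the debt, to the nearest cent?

€93.24

Monthly rate r = 15.5%/12 = 1.29167% = 0.0129167.
Payoff takes n = ⌈−ln(1 − rB₀/P)/ln(1+r)⌉ = ⌈9.553⌉ = 10 payments; the last is €83.24.
Total paid = 9·€150.00 + €83.24 = €1,433.24.
Total interest = total paid − principal = €1,433.24 − €1,340.00 = €93.24.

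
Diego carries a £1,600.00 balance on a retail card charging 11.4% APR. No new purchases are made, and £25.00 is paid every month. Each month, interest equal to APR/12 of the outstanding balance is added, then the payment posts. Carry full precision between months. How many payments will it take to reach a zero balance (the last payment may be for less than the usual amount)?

100 payments

Monthly rate r = 11.4%/12 = 0.95% = 0.0095.
Recurrence: B ← B·(1+r) − £25.00.
Month 1: interest £15.20; balance after payment £1,590.20.
Month 2: interest £15.11; balance after payment £1,580.31.
Closed form: n = −ln(1 − rB₀/P)/ln(1+r) = −ln(0.392)/ln(1.0095) ≈ 99.046, so the balance reaches zero during payment 100.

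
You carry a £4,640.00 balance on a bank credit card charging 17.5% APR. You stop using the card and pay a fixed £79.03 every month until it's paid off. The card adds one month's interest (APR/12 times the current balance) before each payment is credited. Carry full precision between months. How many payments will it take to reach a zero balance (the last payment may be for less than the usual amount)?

Monthly rate r = 17.5%/12 = 1.45833% = 0.0145833.
Recurrence: B ← B·(1+r) − £79.03.
Month 1: interest £67.67; balance after payment £4,628.64.
Month 2: interest £67.50; balance after payment £4,617.11.
Closed form: n = −ln(1 − rB₀/P)/ln(1+r) = −ln(0.14379)/ln(1.01458) ≈ 133.957, so the balance reaches zero during payment 134.

134 months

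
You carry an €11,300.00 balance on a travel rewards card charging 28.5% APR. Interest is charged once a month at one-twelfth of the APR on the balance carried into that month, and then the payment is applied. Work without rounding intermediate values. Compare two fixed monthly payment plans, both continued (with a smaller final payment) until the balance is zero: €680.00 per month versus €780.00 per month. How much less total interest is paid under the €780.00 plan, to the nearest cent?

€530.68

Monthly rate r = 28.5%/12 = 2.375% = 0.02375.
At €680.00/mo: n = ⌈−ln(1 − rB₀/P)/ln(1+r)⌉ = 22 payments (last €264.38); total interest = total paid − €11,300.00 = €3,244.38.
At €780.00/mo: 18 payments (last €753.70); total interest €2,713.70.
Interest saved = €3,244.38 − €2,713.70 = €530.68.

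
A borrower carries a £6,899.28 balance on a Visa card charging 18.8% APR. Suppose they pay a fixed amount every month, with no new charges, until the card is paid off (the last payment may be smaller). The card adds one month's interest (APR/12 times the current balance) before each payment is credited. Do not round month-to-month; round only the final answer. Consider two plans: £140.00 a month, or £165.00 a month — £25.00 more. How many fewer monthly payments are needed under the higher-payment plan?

Monthly rate r = 18.8%/12 = 1.56667% = 0.0156667.
At £140.00/mo: n = ⌈−ln(1 − rB₀/P)/ln(1+r)⌉ = 96 payments (last £17.12); total interest = total paid − £6,899.28 = £6,417.84.
At £165.00/mo: 69 payments (last £78.63); total interest £4,399.35.
Payments saved = 96 − 69 = 27.

27 fewer payments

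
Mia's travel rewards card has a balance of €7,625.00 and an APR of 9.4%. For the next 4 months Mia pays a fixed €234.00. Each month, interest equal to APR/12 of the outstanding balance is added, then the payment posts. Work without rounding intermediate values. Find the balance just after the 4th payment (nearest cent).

€6,919.68

Monthly rate r = 9.4%/12 = 0.783333% = 0.00783333.
Each month: B ← B·(1+r) − €234.00.
Month 1: interest €59.73; balance after payment €7,450.73.
Month 2: interest €58.36; balance after payment €7,275.09.
Month 3: interest €56.99; balance after payment €7,098.08.
Month 4: interest €55.60; balance after payment €6,919.68.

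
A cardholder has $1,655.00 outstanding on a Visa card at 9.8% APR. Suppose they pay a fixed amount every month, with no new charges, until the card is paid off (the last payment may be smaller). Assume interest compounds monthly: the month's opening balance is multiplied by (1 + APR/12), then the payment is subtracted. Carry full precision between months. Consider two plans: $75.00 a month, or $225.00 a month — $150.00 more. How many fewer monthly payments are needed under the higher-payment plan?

17 fewer payments

Monthly rate r = 9.8%/12 = 0.816667% = 0.00816667.
At $75.00/mo: n = ⌈−ln(1 − rB₀/P)/ln(1+r)⌉ = 25 payments (last $32.39); total interest = total paid − $1,655.00 = $177.39.
At $225.00/mo: 8 payments (last $138.97); total interest $58.97.
Payments saved = 25 − 8 = 17.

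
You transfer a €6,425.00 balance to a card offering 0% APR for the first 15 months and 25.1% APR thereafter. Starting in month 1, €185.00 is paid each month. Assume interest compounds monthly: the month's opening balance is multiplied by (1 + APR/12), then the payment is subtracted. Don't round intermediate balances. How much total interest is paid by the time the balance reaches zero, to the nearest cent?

€1,106.43

Promo months 1–15 at r₀ = 0%/12 = 0; months 16+ at r₁ = 25.1%/12 = 0.0209167.
After month 15 (no interest yet): B = €6,425.00 − 15·€185.00 = €3,650.00.
Then at r₁ with €185.00/mo: n₂ = −ln(1 − r₁·B/P)/ln(1+r₁) ≈ 25.71 → 26 more payments.
Total paid = 40·€185.00 + €131.43 = €7,531.43; interest = €7,531.43 − €6,425.00 = €1,106.43.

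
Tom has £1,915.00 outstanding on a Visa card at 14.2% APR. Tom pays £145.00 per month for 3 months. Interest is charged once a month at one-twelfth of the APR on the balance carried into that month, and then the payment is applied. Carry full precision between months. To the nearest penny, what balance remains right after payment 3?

£1,543.62

Monthly rate r = 14.2%/12 = 1.18333% = 0.0118333.
Each month: B ← B·(1+r) − £145.00.
Month 1: interest £22.66; balance after payment £1,792.66.
Month 2: interest £21.21; balance after payment £1,668.87.
Month 3: interest £19.75; balance after payment £1,543.62.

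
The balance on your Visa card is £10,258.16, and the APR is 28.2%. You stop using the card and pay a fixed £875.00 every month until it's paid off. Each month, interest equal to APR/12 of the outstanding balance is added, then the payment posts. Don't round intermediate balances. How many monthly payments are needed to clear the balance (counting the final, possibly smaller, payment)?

14 months

Monthly rate r = 28.2%/12 = 2.35% = 0.0235.
Recurrence: B ← B·(1+r) − £875.00.
Month 1: interest £241.07; balance after payment £9,624.23.
Month 2: interest £226.17; balance after payment £8,975.40.
Closed form: n = −ln(1 − rB₀/P)/ln(1+r) = −ln(0.7245)/ln(1.0235) ≈ 13.875, so the balance reaches zero during payment 14.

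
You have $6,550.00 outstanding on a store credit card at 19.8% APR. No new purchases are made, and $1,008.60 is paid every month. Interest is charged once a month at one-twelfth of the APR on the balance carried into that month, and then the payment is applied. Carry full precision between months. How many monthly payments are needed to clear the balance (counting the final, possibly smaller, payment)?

Monthly rate r = 19.8%/12 = 1.65% = 0.0165.
Recurrence: B ← B·(1+r) − $1,008.60.
Month 1: interest $108.08; balance after payment $5,649.47.
Month 2: interest $93.22; balance after payment $4,734.09.
Closed form: n = −ln(1 − rB₀/P)/ln(1+r) = −ln(0.89285)/ln(1.0165) ≈ 6.926, so the balance reaches zero during payment 7.

7 payments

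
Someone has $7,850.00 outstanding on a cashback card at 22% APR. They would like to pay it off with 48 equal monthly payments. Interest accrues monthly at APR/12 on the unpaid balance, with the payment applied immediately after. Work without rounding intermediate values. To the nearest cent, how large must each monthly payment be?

Monthly rate r = 22%/12 = 1.83333% = 0.0183333.
Level-payment amortization: P = B₀·r / (1 − (1+r)^(−n)) = 7850.00·0.0183333 / (1 − 1.01833^(−48)).
Denominator 1 − (1+r)^(−48) = 0.581898306.
P = 143.917 / 0.581898306 ≈ 247.32.

$247.32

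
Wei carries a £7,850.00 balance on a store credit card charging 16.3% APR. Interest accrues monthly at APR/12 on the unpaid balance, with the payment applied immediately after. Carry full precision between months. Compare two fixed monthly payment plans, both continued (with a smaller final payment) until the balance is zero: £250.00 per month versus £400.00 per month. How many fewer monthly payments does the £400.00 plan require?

Monthly rate r = 16.3%/12 = 1.35833% = 0.0135833.
At £250.00/mo: n = ⌈−ln(1 − rB₀/P)/ln(1+r)⌉ = 42 payments (last £53.24); total interest = total paid − £7,850.00 = £2,453.24.
At £400.00/mo: 23 payments (last £391.55); total interest £1,341.55.
Payments saved = 42 − 23 = 19.

19 fewer payments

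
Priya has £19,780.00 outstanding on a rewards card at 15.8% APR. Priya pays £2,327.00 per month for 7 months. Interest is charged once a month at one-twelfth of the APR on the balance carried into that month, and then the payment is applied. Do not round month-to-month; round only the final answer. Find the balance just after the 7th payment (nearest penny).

Monthly rate r = 15.8%/12 = 1.31667% = 0.0131667.
Each month: B ← B·(1+r) − £2,327.00.
Month 1: interest £260.44; balance after payment £17,713.44.
Month 2: interest £233.23; balance after payment £15,619.66.
Month 3: interest £205.66; balance after payment £13,498.32.
Month 4: interest £177.73; balance after payment £11,349.05.
Month 5: interest £149.43; balance after payment £9,171.48.
Month 6: interest £120.76; balance after payment £6,965.24.
Month 7: interest £91.71; balance after payment £4,729.95.

£4,729.95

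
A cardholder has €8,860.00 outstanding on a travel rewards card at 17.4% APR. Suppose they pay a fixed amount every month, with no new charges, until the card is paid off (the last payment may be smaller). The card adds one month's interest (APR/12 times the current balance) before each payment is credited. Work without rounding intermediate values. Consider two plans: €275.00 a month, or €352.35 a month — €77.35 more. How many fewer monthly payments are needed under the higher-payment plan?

Monthly rate r = 17.4%/12 = 1.45% = 0.0145.
At €275.00/mo: n = ⌈−ln(1 − rB₀/P)/ln(1+r)⌉ = 44 payments (last €201.31); total interest = total paid − €8,860.00 = €3,166.31.
At €352.35/mo: 32 payments (last €177.90); total interest €2,240.75.
Payments saved = 44 − 32 = 12.

12 fewer payments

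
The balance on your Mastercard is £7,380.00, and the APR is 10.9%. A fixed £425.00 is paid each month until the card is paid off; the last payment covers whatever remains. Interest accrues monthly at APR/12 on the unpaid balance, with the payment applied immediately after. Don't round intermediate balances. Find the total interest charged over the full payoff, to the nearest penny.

£687.97

Monthly rate r = 10.9%/12 = 0.908333% = 0.00908333.
Payoff takes n = ⌈−ln(1 − rB₀/P)/ln(1+r)⌉ = ⌈18.983⌉ = 19 payments; the last is £417.97.
Total paid = 18·£425.00 + £417.97 = £8,067.97.
Total interest = total paid − principal = £8,067.97 − £7,380.00 = £687.97.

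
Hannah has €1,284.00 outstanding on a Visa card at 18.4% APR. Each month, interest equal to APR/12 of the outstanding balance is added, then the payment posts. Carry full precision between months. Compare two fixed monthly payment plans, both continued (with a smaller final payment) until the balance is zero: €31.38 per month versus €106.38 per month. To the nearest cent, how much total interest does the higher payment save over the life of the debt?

Monthly rate r = 18.4%/12 = 1.53333% = 0.0153333.
At €31.38/mo: n = ⌈−ln(1 − rB₀/P)/ln(1+r)⌉ = 65 payments (last €27.62); total interest = total paid − €1,284.00 = €751.94.
At €106.38/mo: 14 payments (last €47.99); total interest €146.93.
Interest saved = €751.94 − €146.93 = €605.01.

€605.01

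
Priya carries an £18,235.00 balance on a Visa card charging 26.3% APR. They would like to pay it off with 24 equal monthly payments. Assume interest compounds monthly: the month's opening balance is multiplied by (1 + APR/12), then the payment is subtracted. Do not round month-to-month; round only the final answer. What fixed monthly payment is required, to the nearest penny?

Monthly rate r = 26.3%/12 = 2.19167% = 0.0219167.
Level-payment amortization: P = B₀·r / (1 − (1+r)^(−n)) = 18235.00·0.0219167 / (1 − 1.02192^(−24)).
Denominator 1 − (1+r)^(−24) = 0.405668941.
P = 399.65 / 0.405668941 ≈ 985.16.

£985.16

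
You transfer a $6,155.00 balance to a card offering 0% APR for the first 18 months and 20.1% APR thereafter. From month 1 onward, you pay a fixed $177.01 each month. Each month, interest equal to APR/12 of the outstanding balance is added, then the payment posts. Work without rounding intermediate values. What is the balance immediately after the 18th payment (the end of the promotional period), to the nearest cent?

Promo months 1–18 at r₀ = 0%/12 = 0; months 19+ at r₁ = 20.1%/12 = 0.01675.
After month 18 (no interest yet): B = $6,155.00 − 18·$177.01 = $2,968.82.

$2,968.82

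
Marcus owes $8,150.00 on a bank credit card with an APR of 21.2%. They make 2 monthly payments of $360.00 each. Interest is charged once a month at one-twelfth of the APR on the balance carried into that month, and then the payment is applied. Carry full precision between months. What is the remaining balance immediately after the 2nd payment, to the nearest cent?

Monthly rate r = 21.2%/12 = 1.76667% = 0.0176667.
Each month: B ← B·(1+r) − $360.00.
Month 1: interest $143.98; balance after payment $7,933.98.
Month 2: interest $140.17; balance after payment $7,714.15.

$7,714.15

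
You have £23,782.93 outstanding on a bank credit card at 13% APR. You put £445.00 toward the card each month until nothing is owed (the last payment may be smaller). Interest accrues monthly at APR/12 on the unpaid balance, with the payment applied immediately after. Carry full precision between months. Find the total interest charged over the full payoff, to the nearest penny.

£11,944.82

Monthly rate r = 13%/12 = 1.08333% = 0.0108333.
Payoff takes n = ⌈−ln(1 − rB₀/P)/ln(1+r)⌉ = ⌈80.286⌉ = 81 payments; the last is £127.75.
Total paid = 80·£445.00 + £127.75 = £35,727.75.
Total interest = total paid − principal = £35,727.75 − £23,782.93 = £11,944.82.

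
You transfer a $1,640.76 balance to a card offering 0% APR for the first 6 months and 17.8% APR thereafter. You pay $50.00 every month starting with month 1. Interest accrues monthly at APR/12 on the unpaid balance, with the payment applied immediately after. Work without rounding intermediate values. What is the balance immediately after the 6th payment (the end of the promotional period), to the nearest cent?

$1,340.76

Promo months 1–6 at r₀ = 0%/12 = 0; months 7+ at r₁ = 17.8%/12 = 0.0148333.
After month 6 (no interest yet): B = $1,640.76 − 6·$50.00 = $1,340.76.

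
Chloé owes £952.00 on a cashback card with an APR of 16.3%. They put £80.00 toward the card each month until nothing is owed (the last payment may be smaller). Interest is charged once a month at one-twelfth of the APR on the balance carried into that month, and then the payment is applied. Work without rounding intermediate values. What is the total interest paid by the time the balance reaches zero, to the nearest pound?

£93

Monthly rate r = 16.3%/12 = 1.35833% = 0.0135833.
Payoff takes n = ⌈−ln(1 − rB₀/P)/ln(1+r)⌉ = ⌈13.068⌉ = 14 payments; the last is £5.46.
Total paid = 13·£80.00 + £5.46 = £1,045.46.
Total interest = total paid − principal = £1,045.46 − £952.00 = £93.46.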